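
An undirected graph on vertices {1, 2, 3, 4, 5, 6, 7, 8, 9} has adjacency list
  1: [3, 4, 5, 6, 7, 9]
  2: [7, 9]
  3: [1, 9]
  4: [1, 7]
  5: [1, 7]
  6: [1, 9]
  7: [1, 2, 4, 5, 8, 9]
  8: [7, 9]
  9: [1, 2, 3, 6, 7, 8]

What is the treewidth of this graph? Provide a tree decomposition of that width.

Every bag has size at most 3, so the width is 3 − 1 = 2 and tw(G) ≤ 2. On the other hand G contains the 3-clique {7, 8, 9}. A clique must lie in a single bag of any decomposition, so no decomposition can have width below 2. Therefore the treewidth is 2.

Treewidth 2.
Bags: B1 = {1, 4, 7}  B2 = {1, 7, 9}  B3 = {7, 8, 9}  B4 = {2, 7, 9}  B5 = {1, 5, 7}  B6 = {1, 3, 9}  B7 = {1, 6, 9}
Tree: B1–B2, B2–B3, B3–B4, B1–B5, B2–B6, B2–B7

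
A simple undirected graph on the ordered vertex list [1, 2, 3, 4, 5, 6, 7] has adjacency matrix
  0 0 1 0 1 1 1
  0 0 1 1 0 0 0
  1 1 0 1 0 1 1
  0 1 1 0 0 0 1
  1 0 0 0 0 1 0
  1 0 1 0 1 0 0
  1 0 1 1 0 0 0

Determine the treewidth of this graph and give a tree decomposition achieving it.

Each bag holds 3 vertices, so the decomposition has width 2, which upper-bounds the treewidth. For the lower bound, the 3 vertices {1, 3, 6} are pairwise adjacent, and any tree decomposition puts a clique entirely inside one bag — forcing width ≥ 2. Therefore the treewidth is 2.

Treewidth 2.
Bags: B1 = {1, 3, 7}  B2 = {1, 3, 6}  B3 = {3, 4, 7}  B4 = {1, 5, 6}  B5 = {2, 3, 4}
Tree: B1–B2, B1–B3, B2–B4, B3–B5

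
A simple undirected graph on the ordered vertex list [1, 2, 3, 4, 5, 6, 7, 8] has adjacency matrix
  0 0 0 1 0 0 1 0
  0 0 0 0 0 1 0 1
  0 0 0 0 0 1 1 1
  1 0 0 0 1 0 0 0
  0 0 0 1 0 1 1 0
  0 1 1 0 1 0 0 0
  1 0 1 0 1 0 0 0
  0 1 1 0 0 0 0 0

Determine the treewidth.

2

A width-2 tree decomposition is:
Bags: B1 = {1, 4, 5}  B2 = {1, 5, 7}  B3 = {5, 6, 7}  B4 = {3, 6, 7}  B5 = {2, 3, 6}  B6 = {2, 3, 8}
Tree: B1–B2, B2–B3, B3–B4, B4–B5, B5–B6
Each bag holds 3 vertices, so the decomposition has width 2, which upper-bounds the treewidth. The edges 4–1–7–5–4 form a cycle, so G is not a tree and its treewidth is at least 2. Hence tw(G) = 2 exactly.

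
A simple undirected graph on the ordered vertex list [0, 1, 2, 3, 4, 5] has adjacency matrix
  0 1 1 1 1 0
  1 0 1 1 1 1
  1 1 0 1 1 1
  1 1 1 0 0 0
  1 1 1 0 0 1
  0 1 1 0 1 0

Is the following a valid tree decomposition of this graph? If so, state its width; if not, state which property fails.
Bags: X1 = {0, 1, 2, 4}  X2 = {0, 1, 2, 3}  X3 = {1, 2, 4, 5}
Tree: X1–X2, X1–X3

Every vertex of G appears in some bag (union = {0, 1, 2, 3, 4, 5}); every edge is covered by a bag; and for each vertex v the set of bags containing v is connected in the bag tree. The decomposition is therefore valid. The largest bag has 4 vertices, so the width is 3.

Yes; width 3.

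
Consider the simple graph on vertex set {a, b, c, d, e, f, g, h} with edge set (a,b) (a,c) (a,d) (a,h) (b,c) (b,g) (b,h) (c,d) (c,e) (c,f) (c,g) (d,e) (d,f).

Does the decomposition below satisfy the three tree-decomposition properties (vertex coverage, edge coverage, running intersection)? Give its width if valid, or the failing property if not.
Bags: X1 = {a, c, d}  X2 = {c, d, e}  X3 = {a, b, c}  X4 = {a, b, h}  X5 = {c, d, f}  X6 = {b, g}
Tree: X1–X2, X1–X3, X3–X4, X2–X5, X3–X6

No — edge (c,g) lies in no bag.

A tree decomposition must satisfy three properties: every vertex lies in some bag; for every edge, both endpoints lie together in some bag; and for every vertex, the bags containing it form a connected subtree. Here edge (c,g) lies in no bag, so the decomposition is invalid.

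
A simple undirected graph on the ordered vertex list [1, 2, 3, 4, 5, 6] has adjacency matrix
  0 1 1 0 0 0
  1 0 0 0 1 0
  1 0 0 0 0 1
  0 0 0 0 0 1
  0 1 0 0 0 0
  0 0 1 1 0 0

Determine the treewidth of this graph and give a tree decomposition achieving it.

Treewidth 1.
One such decomposition:
Bags: B1 = {4, 6}  B2 = {3, 6}  B3 = {1, 3}  B4 = {1, 2}  B5 = {2, 5}
Tree: B1–B2, B2–B3, B3–B4, B4–B5

Every bag has size at most 2, so the width is 2 − 1 = 1 and tw(G) ≤ 1. Any graph with an edge has treewidth ≥ 1, and G has the edge 4–6. Combining the bounds, tw(G) = 1.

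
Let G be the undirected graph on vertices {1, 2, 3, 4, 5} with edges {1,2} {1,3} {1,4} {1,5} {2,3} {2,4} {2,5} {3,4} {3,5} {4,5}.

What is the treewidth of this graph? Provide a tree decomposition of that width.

With just one bag of size 5, the width is 5 − 1 = 4, so tw(G) ≤ 4. On the other hand G contains the 5-clique {1, 2, 3, 4, 5}. A clique must lie in a single bag of any decomposition, so no decomposition can have width below 4. Therefore the treewidth is 4.

Treewidth 4.
One optimal decomposition is:
Bags: B1 = {1, 2, 3, 4, 5}
Tree: (single bag)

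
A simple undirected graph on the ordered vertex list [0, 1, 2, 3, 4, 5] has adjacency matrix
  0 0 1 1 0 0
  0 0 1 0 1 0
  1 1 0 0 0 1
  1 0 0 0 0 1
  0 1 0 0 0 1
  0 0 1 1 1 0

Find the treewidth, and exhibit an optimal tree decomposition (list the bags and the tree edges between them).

Treewidth 2.
One optimal decomposition is:
Bags: B1 = {1, 2, 4}  B2 = {2, 4, 5}  B3 = {0, 2, 5}  B4 = {0, 3, 5}
Tree: B1–B2, B2–B3, B3–B4

The largest bag has 3 vertices, giving width 2; this decomposition certifies tw(G) ≤ 2. Since 1–4–5–2–1 is a cycle in G, G is not acyclic. Forests are exactly the graphs of treewidth ≤ 1, so tw(G) ≥ 2. Hence tw(G) = 2 exactly.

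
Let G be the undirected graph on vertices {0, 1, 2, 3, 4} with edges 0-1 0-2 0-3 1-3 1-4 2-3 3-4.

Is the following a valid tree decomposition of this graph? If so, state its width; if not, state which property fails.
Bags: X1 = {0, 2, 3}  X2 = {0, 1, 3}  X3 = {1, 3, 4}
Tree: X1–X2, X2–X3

Yes; width 2.

Vertex coverage: the bags together contain {0, 1, 2, 3, 4}, the full vertex set. Edge coverage: each edge of G has both endpoints in at least one bag. Running intersection: for every vertex, the bags containing it form a connected subtree. All three properties hold, so this is a valid tree decomposition of width max|bag| − 1 = 2, and hence tw(G) ≤ 2.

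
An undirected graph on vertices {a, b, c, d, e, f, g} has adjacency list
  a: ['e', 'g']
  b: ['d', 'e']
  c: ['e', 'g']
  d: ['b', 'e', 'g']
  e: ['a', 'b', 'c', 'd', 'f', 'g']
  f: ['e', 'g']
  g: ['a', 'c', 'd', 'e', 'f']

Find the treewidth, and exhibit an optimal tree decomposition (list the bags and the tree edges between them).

The largest bag has 3 vertices, giving width 2; this decomposition certifies tw(G) ≤ 2. On the other hand G contains the 3-clique {d, e, g}. A clique must lie in a single bag of any decomposition, so no decomposition can have width below 2. Combining the bounds, tw(G) = 2.

Treewidth 2.
One such decomposition:
Bags: B1 = {d, e, g}  B2 = {c, e, g}  B3 = {b, d, e}  B4 = {a, e, g}  B5 = {e, f, g}
Tree: B1–B2, B1–B3, B1–B4, B1–B5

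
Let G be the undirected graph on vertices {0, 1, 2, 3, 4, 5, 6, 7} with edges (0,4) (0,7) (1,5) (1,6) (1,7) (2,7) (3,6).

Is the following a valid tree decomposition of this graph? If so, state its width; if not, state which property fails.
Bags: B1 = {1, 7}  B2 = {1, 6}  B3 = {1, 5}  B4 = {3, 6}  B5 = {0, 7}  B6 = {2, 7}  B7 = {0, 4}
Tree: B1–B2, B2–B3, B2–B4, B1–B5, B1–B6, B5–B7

Vertex coverage: the bags together contain {0, 1, 2, 3, 4, 5, 6, 7}, the full vertex set. Edge coverage: each edge of G has both endpoints in at least one bag. Running intersection: for every vertex, the bags containing it form a connected subtree. All three properties hold, so this is a valid tree decomposition of width max|bag| − 1 = 1, and hence tw(G) ≤ 1.

Yes; width 1.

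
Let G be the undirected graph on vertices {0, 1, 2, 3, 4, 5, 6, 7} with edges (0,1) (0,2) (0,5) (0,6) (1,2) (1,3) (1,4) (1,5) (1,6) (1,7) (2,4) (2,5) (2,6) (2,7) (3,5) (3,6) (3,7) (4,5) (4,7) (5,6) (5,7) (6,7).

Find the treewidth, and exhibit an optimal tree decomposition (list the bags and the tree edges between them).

Treewidth 4.
Bags: B1 = {1, 2, 4, 5, 7}  B2 = {1, 2, 5, 6, 7}  B3 = {1, 3, 5, 6, 7}  B4 = {0, 1, 2, 5, 6}
Tree: B1–B2, B2–B3, B2–B4

The largest bag has 5 vertices, giving width 4; this decomposition certifies tw(G) ≤ 4. On the other hand G contains the 5-clique {1, 2, 4, 5, 7}. A clique must lie in a single bag of any decomposition, so no decomposition can have width below 4. Hence tw(G) = 4 exactly.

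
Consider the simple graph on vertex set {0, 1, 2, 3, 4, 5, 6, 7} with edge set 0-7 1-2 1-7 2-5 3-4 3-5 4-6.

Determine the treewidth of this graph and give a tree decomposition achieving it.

Treewidth 1.
One optimal decomposition is:
Bags: B1 = {0, 7}  B2 = {1, 7}  B3 = {1, 2}  B4 = {2, 5}  B5 = {3, 5}  B6 = {3, 4}  B7 = {4, 6}
Tree: B1–B2, B2–B3, B3–B4, B4–B5, B5–B6, B6–B7

The largest bag has 2 vertices, giving width 1; this decomposition certifies tw(G) ≤ 1. G has an edge, so its treewidth is at least 1. Hence tw(G) = 1 exactly.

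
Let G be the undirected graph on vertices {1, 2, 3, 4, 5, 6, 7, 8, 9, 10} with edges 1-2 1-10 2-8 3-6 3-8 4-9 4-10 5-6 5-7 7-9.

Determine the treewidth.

2

A width-2 tree decomposition is:
Bags: B1 = {1, 2, 8}  B2 = {1, 3, 8}  B3 = {1, 3, 6}  B4 = {1, 5, 6}  B5 = {1, 5, 7}  B6 = {1, 7, 9}  B7 = {1, 4, 9}  B8 = {1, 4, 10}
Tree: B1–B2, B2–B3, B3–B4, B4–B5, B5–B6, B6–B7, B7–B8
Each bag holds 3 vertices, so the decomposition has width 2, which upper-bounds the treewidth. For the lower bound, G contains the cycle 1–2–8–3–6–5–7–9–4–10–1, so G is not a forest; only forests have treewidth ≤ 1, hence tw(G) ≥ 2. The upper and lower bounds meet at 2, so that is the treewidth.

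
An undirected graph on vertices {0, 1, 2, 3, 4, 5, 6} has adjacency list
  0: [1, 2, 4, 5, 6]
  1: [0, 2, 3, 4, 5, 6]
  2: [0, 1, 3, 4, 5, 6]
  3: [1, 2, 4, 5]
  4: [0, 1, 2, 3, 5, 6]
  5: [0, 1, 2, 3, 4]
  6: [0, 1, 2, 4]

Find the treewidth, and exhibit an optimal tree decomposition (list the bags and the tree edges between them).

The largest bag has 5 vertices, giving width 4; this decomposition certifies tw(G) ≤ 4. Conversely, {0, 1, 2, 4, 5} is a clique of size 5, and the vertices of any clique must share a bag in every tree decomposition; so some bag has ≥ 5 vertices and tw(G) ≥ 4. Combining the bounds, tw(G) = 4.

Treewidth 4.
One optimal decomposition is:
Bags: B1 = {1, 2, 3, 4, 5}  B2 = {0, 1, 2, 4, 5}  B3 = {0, 1, 2, 4, 6}
Tree: B1–B2, B2–B3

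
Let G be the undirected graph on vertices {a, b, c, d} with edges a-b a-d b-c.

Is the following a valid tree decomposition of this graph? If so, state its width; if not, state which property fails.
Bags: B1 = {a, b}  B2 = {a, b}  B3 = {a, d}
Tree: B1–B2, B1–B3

No — vertex c appears in no bag.

A tree decomposition must satisfy three properties: every vertex lies in some bag; for every edge, both endpoints lie together in some bag; and for every vertex, the bags containing it form a connected subtree. Here vertex c appears in no bag, so the decomposition is invalid.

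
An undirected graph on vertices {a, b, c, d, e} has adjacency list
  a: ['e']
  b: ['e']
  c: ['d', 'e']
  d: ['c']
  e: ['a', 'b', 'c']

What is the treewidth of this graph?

A width-1 tree decomposition is:
Bags: B1 = {c, e}  B2 = {c, d}  B3 = {b, e}  B4 = {a, e}
Tree: B1–B2, B1–B3, B1–B4
Every bag has size at most 2, so the width is 2 − 1 = 1 and tw(G) ≤ 1. G has an edge, so its treewidth is at least 1. Therefore the treewidth is 1.

1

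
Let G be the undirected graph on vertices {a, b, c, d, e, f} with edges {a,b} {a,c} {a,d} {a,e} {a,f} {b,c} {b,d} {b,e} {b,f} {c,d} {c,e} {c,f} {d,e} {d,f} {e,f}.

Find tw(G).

5

A width-5 tree decomposition is:
Bags: B1 = {a, b, c, d, e, f}
Tree: (single bag)
A single bag containing all 6 vertices is trivially a valid decomposition of width 5. On the other hand G contains the 6-clique {a, b, c, d, e, f}. A clique must lie in a single bag of any decomposition, so no decomposition can have width below 5. Hence tw(G) = 5 exactly.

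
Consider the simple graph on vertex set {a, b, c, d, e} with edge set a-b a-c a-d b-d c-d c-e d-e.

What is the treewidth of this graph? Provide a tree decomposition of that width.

Treewidth 2.
One optimal decomposition is:
Bags: B1 = {a, c, d}  B2 = {c, d, e}  B3 = {a, b, d}
Tree: B1–B2, B1–B3

The largest bag has 3 vertices, giving width 2; this decomposition certifies tw(G) ≤ 2. For the lower bound, the 3 vertices {c, d, e} are pairwise adjacent, and any tree decomposition puts a clique entirely inside one bag — forcing width ≥ 2. The upper and lower bounds meet at 2, so that is the treewidth.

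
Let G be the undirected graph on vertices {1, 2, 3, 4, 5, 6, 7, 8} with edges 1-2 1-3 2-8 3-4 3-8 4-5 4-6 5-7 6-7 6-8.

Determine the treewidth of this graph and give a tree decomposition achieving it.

Treewidth 2.
One optimal decomposition is:
Bags: B1 = {1, 2, 8}  B2 = {1, 3, 8}  B3 = {3, 6, 8}  B4 = {3, 4, 6}  B5 = {4, 6, 7}  B6 = {4, 5, 7}
Tree: B1–B2, B2–B3, B3–B4, B4–B5, B5–B6

Every bag has size at most 3, so the width is 3 − 1 = 2 and tw(G) ≤ 2. Since 2–1–3–8–2 is a cycle in G, G is not acyclic. Forests are exactly the graphs of treewidth ≤ 1, so tw(G) ≥ 2. Combining the bounds, tw(G) = 2.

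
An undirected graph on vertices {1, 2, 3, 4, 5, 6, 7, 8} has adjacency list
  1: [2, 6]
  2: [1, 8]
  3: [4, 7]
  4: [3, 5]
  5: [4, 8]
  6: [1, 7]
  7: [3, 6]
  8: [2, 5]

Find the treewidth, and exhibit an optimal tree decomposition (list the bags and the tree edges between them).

Each bag holds 3 vertices, so the decomposition has width 2, which upper-bounds the treewidth. For the lower bound, G contains the cycle 6–7–3–4–5–8–2–1–6, so G is not a forest; only forests have treewidth ≤ 1, hence tw(G) ≥ 2. Therefore the treewidth is 2.

Treewidth 2.
Bags: B1 = {3, 6, 7}  B2 = {3, 4, 6}  B3 = {4, 5, 6}  B4 = {5, 6, 8}  B5 = {2, 6, 8}  B6 = {1, 2, 6}
Tree: B1–B2, B2–B3, B3–B4, B4–B5, B5–B6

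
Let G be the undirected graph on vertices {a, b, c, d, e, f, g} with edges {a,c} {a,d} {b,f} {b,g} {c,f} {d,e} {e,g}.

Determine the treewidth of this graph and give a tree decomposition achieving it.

Treewidth 2.
Bags: B1 = {b, f, g}  B2 = {c, f, g}  B3 = {a, c, g}  B4 = {a, d, g}  B5 = {d, e, g}
Tree: B1–B2, B2–B3, B3–B4, B4–B5

Each bag holds 3 vertices, so the decomposition has width 2, which upper-bounds the treewidth. The edges g–b–f–c–a–d–e–g form a cycle, so G is not a tree and its treewidth is at least 2. Hence tw(G) = 2 exactly.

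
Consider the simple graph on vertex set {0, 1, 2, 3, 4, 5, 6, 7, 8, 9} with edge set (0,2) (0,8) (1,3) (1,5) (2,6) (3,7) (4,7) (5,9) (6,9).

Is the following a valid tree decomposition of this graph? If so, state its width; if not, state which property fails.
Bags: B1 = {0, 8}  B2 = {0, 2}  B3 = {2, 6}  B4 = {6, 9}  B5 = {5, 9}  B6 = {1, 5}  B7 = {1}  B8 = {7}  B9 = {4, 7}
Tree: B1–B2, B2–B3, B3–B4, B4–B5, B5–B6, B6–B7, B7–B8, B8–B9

No — vertex 3 appears in no bag.

A tree decomposition must satisfy three properties: every vertex lies in some bag; for every edge, both endpoints lie together in some bag; and for every vertex, the bags containing it form a connected subtree. Here vertex 3 appears in no bag, so the decomposition is invalid.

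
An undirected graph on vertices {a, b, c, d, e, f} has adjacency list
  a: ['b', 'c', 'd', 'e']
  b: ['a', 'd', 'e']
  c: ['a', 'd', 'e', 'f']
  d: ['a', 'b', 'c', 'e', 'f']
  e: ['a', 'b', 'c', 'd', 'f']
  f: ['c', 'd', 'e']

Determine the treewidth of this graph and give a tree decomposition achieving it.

Treewidth 3.
One optimal decomposition is:
Bags: B1 = {a, b, d, e}  B2 = {a, c, d, e}  B3 = {c, d, e, f}
Tree: B1–B2, B2–B3

Every bag has size at most 4, so the width is 4 − 1 = 3 and tw(G) ≤ 3. Conversely, {c, d, e, f} is a clique of size 4, and the vertices of any clique must share a bag in every tree decomposition; so some bag has ≥ 4 vertices and tw(G) ≥ 3. The upper and lower bounds meet at 3, so that is the treewidth.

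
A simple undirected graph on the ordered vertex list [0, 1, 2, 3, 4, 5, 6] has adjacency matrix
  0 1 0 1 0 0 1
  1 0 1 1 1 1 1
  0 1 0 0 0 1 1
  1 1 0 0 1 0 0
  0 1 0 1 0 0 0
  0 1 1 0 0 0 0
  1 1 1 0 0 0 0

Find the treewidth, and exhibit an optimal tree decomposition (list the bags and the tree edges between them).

Treewidth 2.
One optimal decomposition is:
Bags: B1 = {0, 1, 6}  B2 = {0, 1, 3}  B3 = {1, 3, 4}  B4 = {1, 2, 6}  B5 = {1, 2, 5}
Tree: B1–B2, B2–B3, B1–B4, B4–B5

Every bag has size at most 3, so the width is 3 − 1 = 2 and tw(G) ≤ 2. For the lower bound, the 3 vertices {0, 1, 3} are pairwise adjacent, and any tree decomposition puts a clique entirely inside one bag — forcing width ≥ 2. Combining the bounds, tw(G) = 2.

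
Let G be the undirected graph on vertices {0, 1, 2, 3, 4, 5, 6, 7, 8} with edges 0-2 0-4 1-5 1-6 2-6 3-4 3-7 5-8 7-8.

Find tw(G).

2

A width-2 tree decomposition is:
Bags: B1 = {0, 2, 6}  B2 = {0, 1, 6}  B3 = {0, 1, 5}  B4 = {0, 5, 8}  B5 = {0, 7, 8}  B6 = {0, 3, 7}  B7 = {0, 3, 4}
Tree: B1–B2, B2–B3, B3–B4, B4–B5, B5–B6, B6–B7
Each bag holds 3 vertices, so the decomposition has width 2, which upper-bounds the treewidth. Since 0–2–6–1–5–8–7–3–4–0 is a cycle in G, G is not acyclic. Forests are exactly the graphs of treewidth ≤ 1, so tw(G) ≥ 2. Combining the bounds, tw(G) = 2.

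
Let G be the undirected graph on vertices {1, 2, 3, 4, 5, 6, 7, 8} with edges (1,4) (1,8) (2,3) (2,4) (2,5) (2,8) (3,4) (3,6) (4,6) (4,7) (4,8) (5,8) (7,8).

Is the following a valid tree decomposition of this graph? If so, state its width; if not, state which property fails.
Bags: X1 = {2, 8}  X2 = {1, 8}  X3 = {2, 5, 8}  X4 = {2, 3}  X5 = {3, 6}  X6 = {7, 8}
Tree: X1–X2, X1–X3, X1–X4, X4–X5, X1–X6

No — vertex 4 appears in no bag.

A tree decomposition must satisfy three properties: every vertex lies in some bag; for every edge, both endpoints lie together in some bag; and for every vertex, the bags containing it form a connected subtree. Here vertex 4 appears in no bag, so the decomposition is invalid.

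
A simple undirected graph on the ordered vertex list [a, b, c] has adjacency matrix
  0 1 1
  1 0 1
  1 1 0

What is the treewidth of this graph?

2

A width-2 tree decomposition is:
Bags: B1 = {a, b, c}
Tree: (single bag)
With just one bag of size 3, the width is 3 − 1 = 2, so tw(G) ≤ 2. For the lower bound, the 3 vertices {a, b, c} are pairwise adjacent, and any tree decomposition puts a clique entirely inside one bag — forcing width ≥ 2. The upper and lower bounds meet at 2, so that is the treewidth.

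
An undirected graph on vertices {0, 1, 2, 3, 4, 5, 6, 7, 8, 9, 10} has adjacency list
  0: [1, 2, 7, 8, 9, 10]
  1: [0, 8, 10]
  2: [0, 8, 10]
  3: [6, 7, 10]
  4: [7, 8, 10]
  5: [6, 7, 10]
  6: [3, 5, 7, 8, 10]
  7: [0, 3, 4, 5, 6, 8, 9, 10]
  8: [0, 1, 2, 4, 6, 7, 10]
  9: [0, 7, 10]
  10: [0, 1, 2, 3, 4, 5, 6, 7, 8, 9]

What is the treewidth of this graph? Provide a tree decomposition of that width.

Treewidth 3.
One optimal decomposition is:
Bags: B1 = {0, 7, 8, 10}  B2 = {0, 1, 8, 10}  B3 = {6, 7, 8, 10}  B4 = {3, 6, 7, 10}  B5 = {0, 7, 9, 10}  B6 = {0, 2, 8, 10}  B7 = {5, 6, 7, 10}  B8 = {4, 7, 8, 10}
Tree: B1–B2, B1–B3, B3–B4, B1–B5, B1–B6, B4–B7, B1–B8

Every bag has size at most 4, so the width is 4 − 1 = 3 and tw(G) ≤ 3. Conversely, {0, 1, 8, 10} is a clique of size 4, and the vertices of any clique must share a bag in every tree decomposition; so some bag has ≥ 4 vertices and tw(G) ≥ 3. Therefore the treewidth is 3.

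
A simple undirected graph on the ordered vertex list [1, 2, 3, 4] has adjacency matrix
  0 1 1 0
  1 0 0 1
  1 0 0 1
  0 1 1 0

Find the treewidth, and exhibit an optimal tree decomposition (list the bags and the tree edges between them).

The largest bag has 3 vertices, giving width 2; this decomposition certifies tw(G) ≤ 2. For the lower bound, G contains the cycle 1–3–4–2–1, so G is not a forest; only forests have treewidth ≤ 1, hence tw(G) ≥ 2. Therefore the treewidth is 2.

Treewidth 2.
One optimal decomposition is:
Bags: B1 = {1, 3, 4}  B2 = {1, 2, 4}
Tree: B1–B2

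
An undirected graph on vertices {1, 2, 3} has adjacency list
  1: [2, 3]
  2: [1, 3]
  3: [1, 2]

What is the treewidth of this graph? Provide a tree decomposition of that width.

Treewidth 2.
One such decomposition:
Bags: B1 = {1, 2, 3}
Tree: (single bag)

With just one bag of size 3, the width is 3 − 1 = 2, so tw(G) ≤ 2. On the other hand G contains the 3-clique {1, 2, 3}. A clique must lie in a single bag of any decomposition, so no decomposition can have width below 2. Therefore the treewidth is 2.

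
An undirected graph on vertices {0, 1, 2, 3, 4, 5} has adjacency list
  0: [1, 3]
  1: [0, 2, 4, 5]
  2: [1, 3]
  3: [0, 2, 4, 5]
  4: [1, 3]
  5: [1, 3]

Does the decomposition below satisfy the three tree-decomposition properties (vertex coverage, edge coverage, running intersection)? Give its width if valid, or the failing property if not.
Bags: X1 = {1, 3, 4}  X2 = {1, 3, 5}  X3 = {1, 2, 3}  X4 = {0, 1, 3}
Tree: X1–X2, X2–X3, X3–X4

Checking the three conditions: (i) the bags cover all of {0, 1, 2, 3, 4, 5}; (ii) for each edge, some bag contains both endpoints; (iii) the bags containing any fixed vertex form a subtree. All hold, so the decomposition is valid with width 3 − 1 = 2.

Yes; width 2.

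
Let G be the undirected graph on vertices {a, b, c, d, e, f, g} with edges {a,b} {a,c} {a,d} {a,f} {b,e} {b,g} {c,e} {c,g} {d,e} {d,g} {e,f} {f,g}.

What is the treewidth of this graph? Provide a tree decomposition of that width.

Treewidth 3.
One such decomposition:
Bags: B1 = {a, d, e, g}  B2 = {a, b, e, g}  B3 = {a, c, e, g}  B4 = {a, e, f, g}
Tree: B1–B2, B2–B3, B3–B4

Every bag has size at most 4, so the width is 4 − 1 = 3 and tw(G) ≤ 3. For the lower bound: the 4 vertex sets {d,e}, {b,g}, {a}, {c} are disjoint, each induces a connected subgraph, and every pair is joined by at least one edge of G. Contracting each set to a single vertex therefore yields K_{4} as a minor, and since treewidth is minor-monotone, tw(G) ≥ tw(K_{4}) = 3. Therefore the treewidth is 3.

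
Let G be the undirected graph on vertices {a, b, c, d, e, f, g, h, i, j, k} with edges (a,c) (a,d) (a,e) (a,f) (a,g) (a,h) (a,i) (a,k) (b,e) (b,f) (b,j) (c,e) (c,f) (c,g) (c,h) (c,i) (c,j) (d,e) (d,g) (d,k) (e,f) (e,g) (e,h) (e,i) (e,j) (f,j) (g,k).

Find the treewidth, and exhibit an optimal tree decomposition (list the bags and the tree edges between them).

Each bag holds 4 vertices, so the decomposition has width 3, which upper-bounds the treewidth. For the lower bound, the 4 vertices {a, d, e, g} are pairwise adjacent, and any tree decomposition puts a clique entirely inside one bag — forcing width ≥ 3. The upper and lower bounds meet at 3, so that is the treewidth.

Treewidth 3.
Bags: B1 = {a, c, e, f}  B2 = {a, c, e, i}  B3 = {a, c, e, g}  B4 = {c, e, f, j}  B5 = {a, d, e, g}  B6 = {a, c, e, h}  B7 = {b, e, f, j}  B8 = {a, d, g, k}
Tree: B1–B2, B1–B3, B1–B4, B3–B5, B2–B6, B4–B7, B5–B8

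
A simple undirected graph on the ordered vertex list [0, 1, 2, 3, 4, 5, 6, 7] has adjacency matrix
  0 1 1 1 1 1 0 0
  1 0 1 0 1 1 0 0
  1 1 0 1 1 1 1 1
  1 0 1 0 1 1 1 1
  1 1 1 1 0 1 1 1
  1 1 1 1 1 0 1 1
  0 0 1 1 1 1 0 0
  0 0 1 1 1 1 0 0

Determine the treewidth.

4

A width-4 tree decomposition is:
Bags: B1 = {0, 1, 2, 4, 5}  B2 = {0, 2, 3, 4, 5}  B3 = {2, 3, 4, 5, 6}  B4 = {2, 3, 4, 5, 7}
Tree: B1–B2, B2–B3, B2–B4
Each bag holds 5 vertices, so the decomposition has width 4, which upper-bounds the treewidth. For the lower bound, the 5 vertices {0, 1, 2, 4, 5} are pairwise adjacent, and any tree decomposition puts a clique entirely inside one bag — forcing width ≥ 4. Therefore the treewidth is 4.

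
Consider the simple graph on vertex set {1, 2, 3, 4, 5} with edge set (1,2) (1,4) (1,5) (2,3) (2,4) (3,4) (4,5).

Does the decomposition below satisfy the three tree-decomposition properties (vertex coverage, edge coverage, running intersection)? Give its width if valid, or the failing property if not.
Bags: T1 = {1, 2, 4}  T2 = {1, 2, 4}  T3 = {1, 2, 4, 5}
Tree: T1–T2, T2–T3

No — vertex 3 appears in no bag.

A tree decomposition must satisfy three properties: every vertex lies in some bag; for every edge, both endpoints lie together in some bag; and for every vertex, the bags containing it form a connected subtree. Here vertex 3 appears in no bag, so the decomposition is invalid.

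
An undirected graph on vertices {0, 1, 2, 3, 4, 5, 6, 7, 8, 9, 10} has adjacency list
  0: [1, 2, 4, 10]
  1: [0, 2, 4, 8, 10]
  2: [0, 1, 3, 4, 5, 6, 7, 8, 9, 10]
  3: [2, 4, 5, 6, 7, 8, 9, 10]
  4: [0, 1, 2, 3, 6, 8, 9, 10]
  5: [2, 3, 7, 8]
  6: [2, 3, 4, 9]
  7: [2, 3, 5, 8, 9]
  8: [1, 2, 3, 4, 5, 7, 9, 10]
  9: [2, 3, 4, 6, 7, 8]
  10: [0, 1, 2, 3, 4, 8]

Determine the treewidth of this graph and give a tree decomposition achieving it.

Each bag holds 5 vertices, so the decomposition has width 4, which upper-bounds the treewidth. Conversely, {0, 1, 2, 4, 10} is a clique of size 5, and the vertices of any clique must share a bag in every tree decomposition; so some bag has ≥ 5 vertices and tw(G) ≥ 4. Hence tw(G) = 4 exactly.

Treewidth 4.
Bags: B1 = {1, 2, 4, 8, 10}  B2 = {2, 3, 4, 8, 10}  B3 = {0, 1, 2, 4, 10}  B4 = {2, 3, 4, 8, 9}  B5 = {2, 3, 4, 6, 9}  B6 = {2, 3, 7, 8, 9}  B7 = {2, 3, 5, 7, 8}
Tree: B1–B2, B1–B3, B2–B4, B4–B5, B4–B6, B6–B7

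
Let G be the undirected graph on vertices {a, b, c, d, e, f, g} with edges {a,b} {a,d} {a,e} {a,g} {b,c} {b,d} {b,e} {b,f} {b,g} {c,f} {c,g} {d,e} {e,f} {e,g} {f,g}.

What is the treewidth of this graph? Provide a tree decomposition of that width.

The largest bag has 4 vertices, giving width 3; this decomposition certifies tw(G) ≤ 3. On the other hand G contains the 4-clique {a, b, d, e}. A clique must lie in a single bag of any decomposition, so no decomposition can have width below 3. Combining the bounds, tw(G) = 3.

Treewidth 3.
One such decomposition:
Bags: B1 = {a, b, e, g}  B2 = {a, b, d, e}  B3 = {b, e, f, g}  B4 = {b, c, f, g}
Tree: B1–B2, B1–B3, B3–B4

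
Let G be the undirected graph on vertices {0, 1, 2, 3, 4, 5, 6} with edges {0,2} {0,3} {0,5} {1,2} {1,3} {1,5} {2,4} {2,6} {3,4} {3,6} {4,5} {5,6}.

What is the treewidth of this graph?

3

A width-3 tree decomposition is:
Bags: B1 = {2, 3, 4, 5}  B2 = {2, 3, 5, 6}  B3 = {0, 2, 3, 5}  B4 = {1, 2, 3, 5}
Tree: B1–B2, B2–B3, B3–B4
Each bag holds 4 vertices, so the decomposition has width 3, which upper-bounds the treewidth. For the lower bound: the 4 vertex sets {4,5}, {2,6}, {3}, {0} are disjoint, each induces a connected subgraph, and every pair is joined by at least one edge of G. Contracting each set to a single vertex therefore yields K_{4} as a minor, and since treewidth is minor-monotone, tw(G) ≥ tw(K_{4}) = 3. Hence tw(G) = 3 exactly.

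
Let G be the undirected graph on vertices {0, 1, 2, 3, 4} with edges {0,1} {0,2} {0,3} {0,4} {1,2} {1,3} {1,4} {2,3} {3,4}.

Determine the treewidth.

A width-3 tree decomposition is:
Bags: B1 = {0, 1, 3, 4}  B2 = {0, 1, 2, 3}
Tree: B1–B2
Each bag holds 4 vertices, so the decomposition has width 3, which upper-bounds the treewidth. For the lower bound, the 4 vertices {0, 1, 2, 3} are pairwise adjacent, and any tree decomposition puts a clique entirely inside one bag — forcing width ≥ 3. The upper and lower bounds meet at 3, so that is the treewidth.

3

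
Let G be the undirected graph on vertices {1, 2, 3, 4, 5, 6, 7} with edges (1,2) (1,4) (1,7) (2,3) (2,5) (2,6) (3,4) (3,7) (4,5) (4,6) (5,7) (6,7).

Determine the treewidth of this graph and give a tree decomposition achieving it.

Treewidth 3.
One such decomposition:
Bags: B1 = {2, 4, 5, 7}  B2 = {1, 2, 4, 7}  B3 = {2, 3, 4, 7}  B4 = {2, 4, 6, 7}
Tree: B1–B2, B2–B3, B3–B4

The largest bag has 4 vertices, giving width 3; this decomposition certifies tw(G) ≤ 3. For the lower bound: the 4 vertex sets {4,5}, {1,7}, {2}, {3} are disjoint, each induces a connected subgraph, and every pair is joined by at least one edge of G. Contracting each set to a single vertex therefore yields K_{4} as a minor, and since treewidth is minor-monotone, tw(G) ≥ tw(K_{4}) = 3. Combining the bounds, tw(G) = 3.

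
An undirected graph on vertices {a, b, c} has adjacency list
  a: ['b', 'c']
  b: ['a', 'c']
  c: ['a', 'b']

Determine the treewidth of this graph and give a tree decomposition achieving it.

Treewidth 2.
Bags: B1 = {a, b, c}
Tree: (single bag)

With just one bag of size 3, the width is 3 − 1 = 2, so tw(G) ≤ 2. On the other hand G contains the 3-clique {a, b, c}. A clique must lie in a single bag of any decomposition, so no decomposition can have width below 2. Therefore the treewidth is 2.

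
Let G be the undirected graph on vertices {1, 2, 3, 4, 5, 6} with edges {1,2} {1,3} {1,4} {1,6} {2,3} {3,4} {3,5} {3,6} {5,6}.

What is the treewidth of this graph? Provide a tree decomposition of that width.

Treewidth 2.
Bags: B1 = {1, 3, 6}  B2 = {1, 3, 4}  B3 = {3, 5, 6}  B4 = {1, 2, 3}
Tree: B1–B2, B1–B3, B1–B4

The largest bag has 3 vertices, giving width 2; this decomposition certifies tw(G) ≤ 2. Conversely, {1, 2, 3} is a clique of size 3, and the vertices of any clique must share a bag in every tree decomposition; so some bag has ≥ 3 vertices and tw(G) ≥ 2. Therefore the treewidth is 2.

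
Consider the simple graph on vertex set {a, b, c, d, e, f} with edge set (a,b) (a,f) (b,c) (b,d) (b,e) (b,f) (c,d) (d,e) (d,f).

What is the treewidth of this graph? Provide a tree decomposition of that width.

The largest bag has 3 vertices, giving width 2; this decomposition certifies tw(G) ≤ 2. Conversely, {b, d, e} is a clique of size 3, and the vertices of any clique must share a bag in every tree decomposition; so some bag has ≥ 3 vertices and tw(G) ≥ 2. Hence tw(G) = 2 exactly.

Treewidth 2.
One such decomposition:
Bags: B1 = {a, b, f}  B2 = {b, d, f}  B3 = {b, c, d}  B4 = {b, d, e}
Tree: B1–B2, B2–B3, B3–B4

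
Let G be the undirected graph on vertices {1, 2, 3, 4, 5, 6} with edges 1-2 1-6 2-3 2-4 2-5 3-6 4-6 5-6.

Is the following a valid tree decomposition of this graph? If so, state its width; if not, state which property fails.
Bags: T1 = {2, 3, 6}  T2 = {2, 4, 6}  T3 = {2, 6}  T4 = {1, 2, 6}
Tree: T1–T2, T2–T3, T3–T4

A tree decomposition must satisfy three properties: every vertex lies in some bag; for every edge, both endpoints lie together in some bag; and for every vertex, the bags containing it form a connected subtree. Here vertex 5 appears in no bag, so the decomposition is invalid.

No — vertex 5 appears in no bag.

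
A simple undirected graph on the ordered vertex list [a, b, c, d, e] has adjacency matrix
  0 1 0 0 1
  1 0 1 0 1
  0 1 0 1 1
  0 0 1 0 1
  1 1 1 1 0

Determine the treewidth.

2

A width-2 tree decomposition is:
Bags: B1 = {b, c, e}  B2 = {c, d, e}  B3 = {a, b, e}
Tree: B1–B2, B1–B3
Each bag holds 3 vertices, so the decomposition has width 2, which upper-bounds the treewidth. Conversely, {c, d, e} is a clique of size 3, and the vertices of any clique must share a bag in every tree decomposition; so some bag has ≥ 3 vertices and tw(G) ≥ 2. Combining the bounds, tw(G) = 2.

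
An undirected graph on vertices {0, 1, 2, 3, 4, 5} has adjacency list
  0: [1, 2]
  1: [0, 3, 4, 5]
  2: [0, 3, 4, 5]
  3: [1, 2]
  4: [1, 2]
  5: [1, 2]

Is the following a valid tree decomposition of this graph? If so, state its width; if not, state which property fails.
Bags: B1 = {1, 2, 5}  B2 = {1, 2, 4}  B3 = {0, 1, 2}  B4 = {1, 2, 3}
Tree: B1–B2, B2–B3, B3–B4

Checking the three conditions: (i) the bags cover all of {0, 1, 2, 3, 4, 5}; (ii) for each edge, some bag contains both endpoints; (iii) the bags containing any fixed vertex form a subtree. All hold, so the decomposition is valid with width 3 − 1 = 2.

Yes; width 2.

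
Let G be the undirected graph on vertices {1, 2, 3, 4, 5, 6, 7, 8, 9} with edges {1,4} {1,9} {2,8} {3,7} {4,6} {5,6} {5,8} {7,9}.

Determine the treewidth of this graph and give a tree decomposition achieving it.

Treewidth 1.
Bags: B1 = {3, 7}  B2 = {7, 9}  B3 = {1, 9}  B4 = {1, 4}  B5 = {4, 6}  B6 = {5, 6}  B7 = {5, 8}  B8 = {2, 8}
Tree: B1–B2, B2–B3, B3–B4, B4–B5, B5–B6, B6–B7, B7–B8

Every bag has size at most 2, so the width is 2 − 1 = 1 and tw(G) ≤ 1. Any graph with an edge has treewidth ≥ 1, and G has the edge 3–7. Therefore the treewidth is 1.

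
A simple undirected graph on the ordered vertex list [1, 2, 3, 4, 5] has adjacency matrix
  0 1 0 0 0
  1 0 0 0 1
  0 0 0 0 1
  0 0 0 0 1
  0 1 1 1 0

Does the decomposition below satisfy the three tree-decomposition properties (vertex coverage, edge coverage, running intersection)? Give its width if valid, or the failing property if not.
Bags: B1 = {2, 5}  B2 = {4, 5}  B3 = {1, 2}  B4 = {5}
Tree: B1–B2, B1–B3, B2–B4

A tree decomposition must satisfy three properties: every vertex lies in some bag; for every edge, both endpoints lie together in some bag; and for every vertex, the bags containing it form a connected subtree. Here vertex 3 appears in no bag, so the decomposition is invalid.

No — vertex 3 appears in no bag.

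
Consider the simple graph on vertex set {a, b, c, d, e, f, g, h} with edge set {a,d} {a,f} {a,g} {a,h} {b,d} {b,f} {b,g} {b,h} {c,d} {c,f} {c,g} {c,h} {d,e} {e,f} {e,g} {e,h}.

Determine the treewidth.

A width-4 tree decomposition is:
Bags: B1 = {b, d, f, g, h}  B2 = {c, d, f, g, h}  B3 = {d, e, f, g, h}  B4 = {a, d, f, g, h}
Tree: B1–B2, B2–B3, B3–B4
Each bag holds 5 vertices, so the decomposition has width 4, which upper-bounds the treewidth. For the lower bound: the 5 vertex sets {b,h}, {c,f}, {e,g}, {d}, {a} are disjoint, each induces a connected subgraph, and every pair is joined by at least one edge of G. Contracting each set to a single vertex therefore yields K_{5} as a minor, and since treewidth is minor-monotone, tw(G) ≥ tw(K_{5}) = 4. Combining the bounds, tw(G) = 4.

4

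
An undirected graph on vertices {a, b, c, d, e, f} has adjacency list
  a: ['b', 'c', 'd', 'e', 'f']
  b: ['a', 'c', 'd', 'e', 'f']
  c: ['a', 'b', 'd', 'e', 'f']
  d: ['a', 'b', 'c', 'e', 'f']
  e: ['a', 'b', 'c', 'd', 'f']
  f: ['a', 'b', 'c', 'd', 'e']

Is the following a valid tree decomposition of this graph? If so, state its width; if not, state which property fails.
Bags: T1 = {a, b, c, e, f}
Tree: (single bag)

No — vertex d appears in no bag.

A tree decomposition must satisfy three properties: every vertex lies in some bag; for every edge, both endpoints lie together in some bag; and for every vertex, the bags containing it form a connected subtree. Here vertex d appears in no bag, so the decomposition is invalid.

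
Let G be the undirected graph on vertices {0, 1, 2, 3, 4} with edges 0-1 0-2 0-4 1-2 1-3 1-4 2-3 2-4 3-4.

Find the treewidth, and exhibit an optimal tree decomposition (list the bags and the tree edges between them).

Treewidth 3.
One such decomposition:
Bags: B1 = {1, 2, 3, 4}  B2 = {0, 1, 2, 4}
Tree: B1–B2

The largest bag has 4 vertices, giving width 3; this decomposition certifies tw(G) ≤ 3. On the other hand G contains the 4-clique {0, 1, 2, 4}. A clique must lie in a single bag of any decomposition, so no decomposition can have width below 3. The upper and lower bounds meet at 3, so that is the treewidth.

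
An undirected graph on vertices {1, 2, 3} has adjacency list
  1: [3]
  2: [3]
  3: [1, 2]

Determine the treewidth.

1

A width-1 tree decomposition is:
Bags: B1 = {1, 3}  B2 = {2, 3}
Tree: B1–B2
Each bag holds 2 vertices, so the decomposition has width 1, which upper-bounds the treewidth. G has an edge, so its treewidth is at least 1. Hence tw(G) = 1 exactly.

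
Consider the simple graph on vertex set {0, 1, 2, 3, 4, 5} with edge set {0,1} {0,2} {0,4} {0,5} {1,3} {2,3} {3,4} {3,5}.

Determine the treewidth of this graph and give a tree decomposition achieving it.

Treewidth 2.
Bags: B1 = {0, 3, 5}  B2 = {0, 3, 4}  B3 = {0, 1, 3}  B4 = {0, 2, 3}
Tree: B1–B2, B2–B3, B3–B4

Each bag holds 3 vertices, so the decomposition has width 2, which upper-bounds the treewidth. Since 5–0–4–3–5 is a cycle in G, G is not acyclic. Forests are exactly the graphs of treewidth ≤ 1, so tw(G) ≥ 2. The upper and lower bounds meet at 2, so that is the treewidth.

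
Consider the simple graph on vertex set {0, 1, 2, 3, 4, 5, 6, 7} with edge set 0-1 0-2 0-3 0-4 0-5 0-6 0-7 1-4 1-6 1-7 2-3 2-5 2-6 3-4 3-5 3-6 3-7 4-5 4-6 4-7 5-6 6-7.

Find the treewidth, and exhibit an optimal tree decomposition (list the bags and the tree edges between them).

Each bag holds 5 vertices, so the decomposition has width 4, which upper-bounds the treewidth. For the lower bound, the 5 vertices {0, 1, 4, 6, 7} are pairwise adjacent, and any tree decomposition puts a clique entirely inside one bag — forcing width ≥ 4. Combining the bounds, tw(G) = 4.

Treewidth 4.
Bags: B1 = {0, 3, 4, 5, 6}  B2 = {0, 2, 3, 5, 6}  B3 = {0, 3, 4, 6, 7}  B4 = {0, 1, 4, 6, 7}
Tree: B1–B2, B1–B3, B3–B4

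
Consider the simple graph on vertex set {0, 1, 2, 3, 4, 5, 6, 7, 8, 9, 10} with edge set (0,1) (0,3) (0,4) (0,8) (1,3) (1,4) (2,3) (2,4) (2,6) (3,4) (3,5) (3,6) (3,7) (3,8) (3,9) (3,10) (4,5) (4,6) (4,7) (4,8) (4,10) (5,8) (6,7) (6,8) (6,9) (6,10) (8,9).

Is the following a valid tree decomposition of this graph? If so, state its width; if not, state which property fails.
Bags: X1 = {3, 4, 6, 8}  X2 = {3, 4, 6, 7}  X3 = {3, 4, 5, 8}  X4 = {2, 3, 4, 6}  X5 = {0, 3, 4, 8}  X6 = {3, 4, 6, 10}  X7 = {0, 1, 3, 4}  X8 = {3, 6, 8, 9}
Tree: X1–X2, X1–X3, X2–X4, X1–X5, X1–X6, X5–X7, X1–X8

Vertex coverage: the bags together contain {0, 1, 2, 3, 4, 5, 6, 7, 8, 9, 10}, the full vertex set. Edge coverage: each edge of G has both endpoints in at least one bag. Running intersection: for every vertex, the bags containing it form a connected subtree. All three properties hold, so this is a valid tree decomposition of width max|bag| − 1 = 3, and hence tw(G) ≤ 3.

Yes; width 3.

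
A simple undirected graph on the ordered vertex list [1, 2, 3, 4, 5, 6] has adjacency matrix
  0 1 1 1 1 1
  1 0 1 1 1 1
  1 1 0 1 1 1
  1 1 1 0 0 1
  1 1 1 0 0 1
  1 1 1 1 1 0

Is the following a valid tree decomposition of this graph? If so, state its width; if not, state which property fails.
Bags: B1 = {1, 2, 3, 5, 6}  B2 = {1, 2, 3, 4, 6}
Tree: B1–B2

Yes; width 4.

Every vertex of G appears in some bag (union = {1, 2, 3, 4, 5, 6}); every edge is covered by a bag; and for each vertex v the set of bags containing v is connected in the bag tree. The decomposition is therefore valid. The largest bag has 5 vertices, so the width is 4.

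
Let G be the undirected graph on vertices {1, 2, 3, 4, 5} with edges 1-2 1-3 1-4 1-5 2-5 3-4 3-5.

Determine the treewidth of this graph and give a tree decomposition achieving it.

Every bag has size at most 3, so the width is 3 − 1 = 2 and tw(G) ≤ 2. On the other hand G contains the 3-clique {1, 2, 5}. A clique must lie in a single bag of any decomposition, so no decomposition can have width below 2. The upper and lower bounds meet at 2, so that is the treewidth.

Treewidth 2.
One optimal decomposition is:
Bags: B1 = {1, 3, 5}  B2 = {1, 3, 4}  B3 = {1, 2, 5}
Tree: B1–B2, B1–B3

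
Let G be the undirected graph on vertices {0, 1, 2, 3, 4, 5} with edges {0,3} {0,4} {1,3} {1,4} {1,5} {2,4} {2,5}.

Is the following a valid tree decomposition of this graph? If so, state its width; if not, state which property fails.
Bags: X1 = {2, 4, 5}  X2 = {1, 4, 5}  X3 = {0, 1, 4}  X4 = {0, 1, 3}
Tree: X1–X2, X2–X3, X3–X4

Vertex coverage: the bags together contain {0, 1, 2, 3, 4, 5}, the full vertex set. Edge coverage: each edge of G has both endpoints in at least one bag. Running intersection: for every vertex, the bags containing it form a connected subtree. All three properties hold, so this is a valid tree decomposition of width max|bag| − 1 = 2, and hence tw(G) ≤ 2.

Yes; width 2.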